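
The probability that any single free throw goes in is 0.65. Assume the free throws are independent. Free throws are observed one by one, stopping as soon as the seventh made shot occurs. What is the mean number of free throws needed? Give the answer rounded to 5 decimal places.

10.76923

Y = total free throws until the seventh success; negative binomial with r=7, p=0.65.
E[Y] = r / p = 7 / 0.65 = 10.7692308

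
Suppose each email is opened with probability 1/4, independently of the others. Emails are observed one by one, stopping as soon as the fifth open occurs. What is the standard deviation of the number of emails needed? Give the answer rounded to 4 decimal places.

7.7460

Y = total emails until the fifth success; negative binomial with r=5, p=0.25.
SD(Y) = √[r(1−p)/p²] = √(60.000000) = 7.745967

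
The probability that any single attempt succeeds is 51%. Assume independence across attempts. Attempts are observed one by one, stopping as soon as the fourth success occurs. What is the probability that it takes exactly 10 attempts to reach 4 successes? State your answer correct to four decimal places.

Y = trial on which the fourth success occurs; negative binomial, r=4, p=0.51.
P(Y=10) = C(9,3) · p^4 · (1−p)^6
= 84 · 0.067652 · 0.013841 = 0.078657

0.0787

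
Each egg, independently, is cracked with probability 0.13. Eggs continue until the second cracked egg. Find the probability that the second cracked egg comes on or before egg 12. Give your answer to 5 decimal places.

Finishing within 12 eggs ⇔ at least 2 successes in the first 12. With X ~ Binomial(12, 0.13), P(Y ≤ 12) = 1 − P(X ≤ 1).
  k=0: C(12,0)·0.13^0·0.87^12 = 0.1880317
  k=1: C(12,1)·0.13^1·0.87^11 = 0.3371603
1 − 0.5251919 = 0.4748081

0.47481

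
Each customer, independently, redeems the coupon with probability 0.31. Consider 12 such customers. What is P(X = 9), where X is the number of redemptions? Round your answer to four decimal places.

X ~ Binomial(n=12, p=0.31).
P(X=9) = C(12,9) · p^9 · (1−p)^3
= 220 · 2.644e-05 · 0.32851 = 0.001911

0.0019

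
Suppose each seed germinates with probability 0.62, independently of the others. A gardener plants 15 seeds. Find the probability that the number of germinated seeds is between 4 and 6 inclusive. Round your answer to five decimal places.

X ~ Binomial(15, 0.62); P(4 ≤ X ≤ 6) = Σ C(15,k) p^k (1−p)^(15−k) over k:
  k=4: C(15,4)·0.62^4·0.38^11 = 0.0048119
  k=5: C(15,5)·0.62^5·0.38^10 = 0.0172723
  k=6: C(15,6)·0.62^6·0.38^9 = 0.0469685
Total = 0.0690527

0.06905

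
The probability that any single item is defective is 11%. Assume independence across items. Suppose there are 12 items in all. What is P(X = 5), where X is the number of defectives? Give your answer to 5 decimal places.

X ~ Binomial(n=12, p=0.11).
P(X=5) = C(12,5) · p^5 · (1−p)^7
= 792 · 1.6105e-05 · 0.44231 = 0.0056418

0.00564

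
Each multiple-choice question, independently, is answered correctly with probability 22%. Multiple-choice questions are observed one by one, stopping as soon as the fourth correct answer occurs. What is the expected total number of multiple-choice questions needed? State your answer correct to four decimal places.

18.1818

Y = total multiple-choice questions until the fourth success; negative binomial with r=4, p=0.22.
E[Y] = r / p = 4 / 0.22 = 18.181818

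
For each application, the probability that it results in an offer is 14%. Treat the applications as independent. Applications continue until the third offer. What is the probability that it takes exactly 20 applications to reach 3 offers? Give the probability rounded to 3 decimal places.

0.036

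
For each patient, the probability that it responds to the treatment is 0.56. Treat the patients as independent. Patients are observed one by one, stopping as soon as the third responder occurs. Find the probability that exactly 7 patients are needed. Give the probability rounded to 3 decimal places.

0.099

Y = trial on which the third success occurs; negative binomial, r=3, p=0.56.
P(Y=7) = C(6,2) · p^3 · (1−p)^4
= 15 · 0.17562 · 0.037481 = 0.09873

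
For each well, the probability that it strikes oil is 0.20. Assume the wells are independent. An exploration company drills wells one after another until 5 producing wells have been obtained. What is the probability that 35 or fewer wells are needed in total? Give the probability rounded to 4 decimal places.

Finishing within 35 wells ⇔ at least 5 successes in the first 35. With X ~ Binomial(35, 0.20), P(Y ≤ 35) = 1 − P(X ≤ 4).
  k=0: C(35,0)·0.20^0·0.80^35 = 0.000406
  k=1: C(35,1)·0.20^1·0.80^34 = 0.003549
  k=2: C(35,2)·0.20^2·0.80^33 = 0.015085
  k=3: C(35,3)·0.20^3·0.80^32 = 0.041484
  k=4: C(35,4)·0.20^4·0.80^31 = 0.082968
1 − 0.143492 = 0.856508

0.8565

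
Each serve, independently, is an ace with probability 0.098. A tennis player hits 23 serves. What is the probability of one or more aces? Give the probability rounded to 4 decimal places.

P(at least one) = 1 − P(none) = 1 − (1 − 0.098)^23
= 1 − 0.093272 = 0.906728

0.9067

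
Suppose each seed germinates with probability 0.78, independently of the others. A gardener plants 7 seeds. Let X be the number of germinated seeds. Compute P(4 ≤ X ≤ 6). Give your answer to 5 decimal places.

X ~ Binomial(7, 0.78); P(4 ≤ X ≤ 6) = Σ C(7,k) p^k (1−p)^(7−k) over k:
  k=4: C(7,4)·0.78^4·0.22^3 = 0.1379477
  k=5: C(7,5)·0.78^5·0.22^2 = 0.2934524
  k=6: C(7,6)·0.78^6·0.22^1 = 0.3468074
Total = 0.7782075

0.77821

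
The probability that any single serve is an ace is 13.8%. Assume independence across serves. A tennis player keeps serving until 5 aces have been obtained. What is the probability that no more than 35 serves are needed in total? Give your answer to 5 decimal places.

Finishing within 35 serves ⇔ at least 5 successes in the first 35. With X ~ Binomial(35, 0.138), P(Y ≤ 35) = 1 − P(X ≤ 4).
  k=0: C(35,0)·0.138^0·0.862^35 = 0.0055304
  k=1: C(35,1)·0.138^1·0.862^34 = 0.0309880
  k=2: C(35,2)·0.138^2·0.862^33 = 0.0843364
  k=3: C(35,3)·0.138^3·0.862^32 = 0.1485181
  k=4: C(35,4)·0.138^4·0.862^31 = 0.1902135
1 − 0.4595863 = 0.5404137

0.54041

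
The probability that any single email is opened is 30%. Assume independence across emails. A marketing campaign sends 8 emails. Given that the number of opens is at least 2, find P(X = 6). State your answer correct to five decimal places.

0.01343

X ~ Binomial(8, 0.30). Want P(X=6 | X≥2) = P(X=6) / P(X≥2).
P(X=6) = C(8,6)·0.30^6·0.70^2 = 0.0100019
P(X≥2) = 1 − 0.0576480 − 0.1976503 = 0.7447017
Ratio = 0.0100019 / 0.7447017 = 0.0134307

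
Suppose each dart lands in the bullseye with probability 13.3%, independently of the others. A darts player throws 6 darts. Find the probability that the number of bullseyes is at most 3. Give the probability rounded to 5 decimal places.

X ~ Binomial(6, 0.133); P(X ≤ 3) = Σ C(6,k) p^k (1−p)^(6−k) over k:
  k=0: C(6,0)·0.133^0·0.867^6 = 0.4247316
  k=1: C(6,1)·0.133^1·0.867^5 = 0.3909294
  k=2: C(6,2)·0.133^2·0.867^4 = 0.1499239
  k=3: C(6,3)·0.133^3·0.867^3 = 0.0306649
Total = 0.9962499

0.99625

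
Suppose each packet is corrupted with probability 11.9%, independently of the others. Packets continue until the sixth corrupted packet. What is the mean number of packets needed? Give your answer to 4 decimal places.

Y = total packets until the sixth success; negative binomial with r=6, p=0.119.
E[Y] = r / p = 6 / 0.119 = 50.420168

50.4202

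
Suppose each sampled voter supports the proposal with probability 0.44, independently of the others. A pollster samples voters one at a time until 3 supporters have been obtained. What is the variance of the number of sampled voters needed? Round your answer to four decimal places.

Y = total sampled voters until the third success; negative binomial with r=3, p=0.44.
Var(Y) = r(1−p)/p² = 3·0.56 / 0.44² = 8.677686

8.6777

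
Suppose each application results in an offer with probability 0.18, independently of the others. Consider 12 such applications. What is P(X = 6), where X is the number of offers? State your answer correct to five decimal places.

X ~ Binomial(n=12, p=0.18).
P(X=6) = C(12,6) · p^6 · (1−p)^6
= 924 · 3.4012e-05 · 0.30401 = 0.0095541

0.00955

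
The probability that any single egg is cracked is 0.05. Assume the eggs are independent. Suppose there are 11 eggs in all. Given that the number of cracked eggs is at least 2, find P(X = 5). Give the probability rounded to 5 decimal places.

X ~ Binomial(11, 0.05). Want P(X=5 | X≥2) = P(X=5) / P(X≥2).
P(X=5) = C(11,5)·0.05^5·0.95^6 = 0.0001061
P(X≥2) = 1 − 0.5688001 − 0.3293053 = 0.1018946
Ratio = 0.0001061 / 0.1018946 = 0.0010416

0.00104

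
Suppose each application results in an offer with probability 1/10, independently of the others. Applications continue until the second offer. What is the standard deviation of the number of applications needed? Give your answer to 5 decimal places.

13.41641

Y = total applications until the second success; negative binomial with r=2, p=0.10.
SD(Y) = √[r(1−p)/p²] = √(180.0000000) = 13.4164079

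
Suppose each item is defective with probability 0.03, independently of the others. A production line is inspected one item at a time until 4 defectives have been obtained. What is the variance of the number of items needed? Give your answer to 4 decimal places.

4311.1111

Y = total items until the fourth success; negative binomial with r=4, p=0.03.
Var(Y) = r(1−p)/p² = 4·0.97 / 0.03² = 4311.111111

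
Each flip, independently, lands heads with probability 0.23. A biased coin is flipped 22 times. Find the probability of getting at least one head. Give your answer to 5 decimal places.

0.99682

P(at least one) = 1 − P(none) = 1 − (1 − 0.23)^22
= 1 − 0.0031827 = 0.9968173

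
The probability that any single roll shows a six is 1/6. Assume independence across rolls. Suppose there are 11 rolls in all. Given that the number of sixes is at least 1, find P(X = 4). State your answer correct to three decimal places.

0.082

X ~ Binomial(11, 0.166667). Want P(X=4 | X≥1) = P(X=4) / P(X≥1).
P(X=4) = C(11,4)·0.166667^4·0.833333^7 = 0.07106
P(X≥1) = 1 − 0.13459 = 0.86541
Ratio = 0.07106 / 0.86541 = 0.08211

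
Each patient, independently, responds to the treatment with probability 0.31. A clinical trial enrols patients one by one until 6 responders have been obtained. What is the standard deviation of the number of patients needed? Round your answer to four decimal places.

Y = total patients until the sixth success; negative binomial with r=6, p=0.31.
SD(Y) = √[r(1−p)/p²] = √(43.080125) = 6.563545

6.5635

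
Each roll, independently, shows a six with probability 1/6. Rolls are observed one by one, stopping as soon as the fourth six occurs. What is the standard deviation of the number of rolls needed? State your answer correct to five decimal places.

10.95445

Y = total rolls until the fourth success; negative binomial with r=4, p=0.166667.
SD(Y) = √[r(1−p)/p²] = √(120.0000000) = 10.9544512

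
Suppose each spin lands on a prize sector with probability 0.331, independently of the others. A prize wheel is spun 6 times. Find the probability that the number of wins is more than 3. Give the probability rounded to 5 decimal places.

X ~ Binomial(6, 0.331); P(X ≥ 4) = Σ C(6,k) p^k (1−p)^(6−k) over k:
  k=4: C(6,4)·0.331^4·0.669^2 = 0.0805852
  k=5: C(6,5)·0.331^5·0.669^1 = 0.0159484
  k=6: C(6,6)·0.331^6·0.669^0 = 0.0013151
Total = 0.0978488

0.09785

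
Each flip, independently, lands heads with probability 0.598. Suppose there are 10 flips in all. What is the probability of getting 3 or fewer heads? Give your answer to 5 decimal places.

X ~ Binomial(10, 0.598); P(X ≤ 3) = Σ C(10,k) p^k (1−p)^(10−k) over k:
  k=0: C(10,0)·0.598^0·0.402^10 = 0.0001102
  k=1: C(10,1)·0.598^1·0.402^9 = 0.0016396
  k=2: C(10,2)·0.598^2·0.402^8 = 0.0109755
  k=3: C(10,3)·0.598^3·0.402^7 = 0.0435379
Total = 0.0562632

0.05626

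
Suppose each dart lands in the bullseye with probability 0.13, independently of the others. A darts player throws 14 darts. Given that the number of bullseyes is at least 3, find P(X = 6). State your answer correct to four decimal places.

0.0176

X ~ Binomial(14, 0.13). Want P(X=6 | X≥3) = P(X=6) / P(X≥3).
P(X=6) = C(14,6)·0.13^6·0.87^8 = 0.004757
P(X≥3) = 1 − 0.142321 − 0.297729 − 0.289174 = 0.270776
Ratio = 0.004757 / 0.270776 = 0.017570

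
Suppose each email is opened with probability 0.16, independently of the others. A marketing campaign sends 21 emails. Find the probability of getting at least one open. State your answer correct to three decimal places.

0.974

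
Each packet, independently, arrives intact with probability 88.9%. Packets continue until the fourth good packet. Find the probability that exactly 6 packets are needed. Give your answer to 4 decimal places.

0.0770

Y = trial on which the fourth success occurs; negative binomial, r=4, p=0.889.
P(Y=6) = C(5,3) · p^4 · (1−p)^2
= 10 · 0.62461 · 0.012321 = 0.076958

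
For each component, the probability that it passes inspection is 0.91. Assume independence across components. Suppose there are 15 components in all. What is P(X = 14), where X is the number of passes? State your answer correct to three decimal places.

X ~ Binomial(n=15, p=0.91).
P(X=14) = C(15,14) · p^14 · (1−p)^1
= 15 · 0.26704 · 0.09 = 0.36051

0.361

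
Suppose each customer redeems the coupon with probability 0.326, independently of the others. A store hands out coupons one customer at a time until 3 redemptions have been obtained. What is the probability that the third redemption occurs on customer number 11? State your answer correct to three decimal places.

0.066

Y = trial on which the third success occurs; negative binomial, r=3, p=0.326.
P(Y=11) = C(10,2) · p^3 · (1−p)^8
= 45 · 0.034646 · 0.042587 = 0.06640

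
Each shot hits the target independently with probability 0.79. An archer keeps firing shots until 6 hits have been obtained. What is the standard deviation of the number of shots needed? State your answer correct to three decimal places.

1.421

Y = total shots until the sixth success; negative binomial with r=6, p=0.79.
SD(Y) = √[r(1−p)/p²] = √(2.01891) = 1.42088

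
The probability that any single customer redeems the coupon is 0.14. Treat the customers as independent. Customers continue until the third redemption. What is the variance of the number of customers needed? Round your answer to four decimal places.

Y = total customers until the third success; negative binomial with r=3, p=0.14.
Var(Y) = r(1−p)/p² = 3·0.86 / 0.14² = 131.632653

131.6327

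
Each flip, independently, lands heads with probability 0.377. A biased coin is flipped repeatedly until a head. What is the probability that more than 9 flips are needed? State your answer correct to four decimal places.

Y = number of flips to the first success; geometric, p = 0.377.
P(Y > 9) = P(first 9 all fail) = (1−p)^9 = 0.014138

0.0141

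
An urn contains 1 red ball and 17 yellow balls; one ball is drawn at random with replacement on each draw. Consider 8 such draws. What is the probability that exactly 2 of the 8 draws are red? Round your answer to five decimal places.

0.06133

X ~ Binomial(n=8, p=0.055556).
P(X=2) = C(8,2) · p^2 · (1−p)^6
= 28 · 0.0030864 · 0.70967 = 0.0613298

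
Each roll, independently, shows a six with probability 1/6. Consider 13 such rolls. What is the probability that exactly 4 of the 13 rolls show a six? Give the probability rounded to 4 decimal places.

X ~ Binomial(n=13, p=0.166667).
P(X=4) = C(13,4) · p^4 · (1−p)^9
= 715 · 0.0007716 · 0.19381 = 0.106923

0.1069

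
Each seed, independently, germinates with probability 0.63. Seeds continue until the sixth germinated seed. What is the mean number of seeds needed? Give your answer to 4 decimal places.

Y = total seeds until the sixth success; negative binomial with r=6, p=0.63.
E[Y] = r / p = 6 / 0.63 = 9.523810

9.5238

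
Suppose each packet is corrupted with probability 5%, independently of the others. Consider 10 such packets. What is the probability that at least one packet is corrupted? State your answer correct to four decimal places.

P(at least one) = 1 − P(none) = 1 − (1 − 0.05)^10
= 1 − 0.598737 = 0.401263

0.4013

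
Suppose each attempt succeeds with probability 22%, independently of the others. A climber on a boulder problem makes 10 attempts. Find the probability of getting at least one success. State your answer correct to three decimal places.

0.917

P(at least one) = 1 − P(none) = 1 − (1 − 0.22)^10
= 1 − 0.08336 = 0.91664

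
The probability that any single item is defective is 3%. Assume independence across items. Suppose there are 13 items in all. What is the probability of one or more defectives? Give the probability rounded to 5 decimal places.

P(at least one) = 1 − P(none) = 1 − (1 − 0.03)^13
= 1 − 0.6730271 = 0.3269729

0.32697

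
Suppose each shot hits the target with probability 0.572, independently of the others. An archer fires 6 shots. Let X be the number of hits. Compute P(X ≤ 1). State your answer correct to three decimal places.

X ~ Binomial(6, 0.572); P(X ≤ 1) = Σ C(6,k) p^k (1−p)^(6−k) over k:
  k=0: C(6,0)·0.572^0·0.428^6 = 0.00615
  k=1: C(6,1)·0.572^1·0.428^5 = 0.04929
Total = 0.05544

0.055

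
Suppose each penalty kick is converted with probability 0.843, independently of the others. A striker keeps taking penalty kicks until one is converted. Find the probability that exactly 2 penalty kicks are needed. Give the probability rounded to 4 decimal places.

0.1324

Geometric (trials to first success), p = 0.843.
P(Y = 2) = (1−p)^1 · p = 0.157 · 0.843 = 0.132351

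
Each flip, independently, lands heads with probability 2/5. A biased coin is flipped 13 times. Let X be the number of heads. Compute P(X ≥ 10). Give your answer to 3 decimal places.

X ~ Binomial(13, 0.40); P(X ≥ 10) = Σ C(13,k) p^k (1−p)^(13−k) over k:
  k=10: C(13,10)·0.40^10·0.60^3 = 0.00648
  k=11: C(13,11)·0.40^11·0.60^2 = 0.00118
  k=12: C(13,12)·0.40^12·0.60^1 = 0.00013
  k=13: C(13,13)·0.40^13·0.60^0 = 0.00001
Total = 0.00779

0.008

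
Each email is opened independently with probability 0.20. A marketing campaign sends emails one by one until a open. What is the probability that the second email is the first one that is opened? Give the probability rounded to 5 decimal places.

Geometric (trials to first success), p = 0.20.
P(Y = 2) = (1−p)^1 · p = 0.8 · 0.20 = 0.1600000

0.16000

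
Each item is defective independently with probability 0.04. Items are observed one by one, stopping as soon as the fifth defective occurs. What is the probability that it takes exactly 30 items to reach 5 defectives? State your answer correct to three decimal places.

Y = trial on which the fifth success occurs; negative binomial, r=5, p=0.04.
P(Y=30) = C(29,4) · p^5 · (1−p)^25
= 23751 · 1.024e-07 · 0.3604 = 0.00088

0.001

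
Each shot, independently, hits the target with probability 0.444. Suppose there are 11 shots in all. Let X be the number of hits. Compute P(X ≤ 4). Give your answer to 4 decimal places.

X ~ Binomial(11, 0.444); P(X ≤ 4) = Σ C(11,k) p^k (1−p)^(11−k) over k:
  k=0: C(11,0)·0.444^0·0.556^11 = 0.001570
  k=1: C(11,1)·0.444^1·0.556^10 = 0.013789
  k=2: C(11,2)·0.444^2·0.556^9 = 0.055056
  k=3: C(11,3)·0.444^3·0.556^8 = 0.131896
  k=4: C(11,4)·0.444^4·0.556^7 = 0.210654
Total = 0.412964

0.4130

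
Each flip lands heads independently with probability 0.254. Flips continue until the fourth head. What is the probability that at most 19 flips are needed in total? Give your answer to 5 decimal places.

0.74965

Finishing within 19 flips ⇔ at least 4 successes in the first 19. With X ~ Binomial(19, 0.254), P(Y ≤ 19) = 1 − P(X ≤ 3).
  k=0: C(19,0)·0.254^0·0.746^19 = 0.0038198
  k=1: C(19,1)·0.254^1·0.746^18 = 0.0247108
  k=2: C(19,2)·0.254^2·0.746^17 = 0.0757223
  k=3: C(19,3)·0.254^3·0.746^16 = 0.1460986
1 − 0.2503514 = 0.7496486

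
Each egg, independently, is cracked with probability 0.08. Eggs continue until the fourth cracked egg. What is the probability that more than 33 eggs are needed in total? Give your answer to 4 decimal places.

0.7308

Needing more than 33 eggs ⇔ fewer than 4 successes in the first 33. With X ~ Binomial(33, 0.08), P(Y > 33) = P(X ≤ 3).
  k=0: C(33,0)·0.08^0·0.92^33 = 0.063826
  k=1: C(33,1)·0.08^1·0.92^32 = 0.183153
  k=2: C(33,2)·0.08^2·0.92^31 = 0.254822
  k=3: C(33,3)·0.08^3·0.92^30 = 0.228970
P(X ≤ 3) = 0.730771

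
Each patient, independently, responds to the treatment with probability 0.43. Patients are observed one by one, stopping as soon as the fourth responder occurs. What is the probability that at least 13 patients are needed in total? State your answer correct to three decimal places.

0.167

Needing more than 12 patients ⇔ fewer than 4 successes in the first 12. With X ~ Binomial(12, 0.43), P(Y > 12) = P(X ≤ 3).
  k=0: C(12,0)·0.43^0·0.57^12 = 0.00118
  k=1: C(12,1)·0.43^1·0.57^11 = 0.01065
  k=2: C(12,2)·0.43^2·0.57^10 = 0.04418
  k=3: C(12,3)·0.43^3·0.57^9 = 0.11110
P(X ≤ 3) = 0.16710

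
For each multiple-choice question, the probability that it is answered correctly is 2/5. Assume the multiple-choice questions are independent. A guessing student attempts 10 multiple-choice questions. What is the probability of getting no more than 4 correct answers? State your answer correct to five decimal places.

0.63310

X ~ Binomial(10, 0.40); P(X ≤ 4) = Σ C(10,k) p^k (1−p)^(10−k) over k:
  k=0: C(10,0)·0.40^0·0.60^10 = 0.0060466
  k=1: C(10,1)·0.40^1·0.60^9 = 0.0403108
  k=2: C(10,2)·0.40^2·0.60^8 = 0.1209324
  k=3: C(10,3)·0.40^3·0.60^7 = 0.2149908
  k=4: C(10,4)·0.40^4·0.60^6 = 0.2508227
Total = 0.6331033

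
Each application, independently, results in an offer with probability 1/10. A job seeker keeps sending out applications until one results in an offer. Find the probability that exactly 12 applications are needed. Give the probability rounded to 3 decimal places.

Geometric (trials to first success), p = 0.10.
P(Y = 12) = (1−p)^11 · p = 0.31381 · 0.10 = 0.03138

0.031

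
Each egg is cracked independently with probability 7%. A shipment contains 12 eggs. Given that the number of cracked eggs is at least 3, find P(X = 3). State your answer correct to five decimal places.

0.83916

X ~ Binomial(12, 0.07). Want P(X=3 | X≥3) = P(X=3) / P(X≥3).
P(X=3) = C(12,3)·0.07^3·0.93^9 = 0.0392702
P(X≥3) = 1 − 0.4185963 − 0.3780870 − 0.1565199 = 0.0467968
Ratio = 0.0392702 / 0.0467968 = 0.8391638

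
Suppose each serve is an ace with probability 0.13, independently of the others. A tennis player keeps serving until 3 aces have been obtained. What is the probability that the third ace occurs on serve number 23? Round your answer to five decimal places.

Y = trial on which the third success occurs; negative binomial, r=3, p=0.13.
P(Y=23) = C(22,2) · p^3 · (1−p)^20
= 231 · 0.002197 · 0.061714 = 0.0313204

0.03132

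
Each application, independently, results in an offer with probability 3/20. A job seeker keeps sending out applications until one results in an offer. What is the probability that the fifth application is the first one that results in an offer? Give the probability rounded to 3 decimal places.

0.078

Geometric (trials to first success), p = 0.15.
P(Y = 5) = (1−p)^4 · p = 0.52201 · 0.15 = 0.07830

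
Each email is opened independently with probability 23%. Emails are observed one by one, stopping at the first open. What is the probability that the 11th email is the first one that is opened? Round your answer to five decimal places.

Geometric (trials to first success), p = 0.23.
P(Y = 11) = (1−p)^10 · p = 0.073267 · 0.23 = 0.0168514

0.01685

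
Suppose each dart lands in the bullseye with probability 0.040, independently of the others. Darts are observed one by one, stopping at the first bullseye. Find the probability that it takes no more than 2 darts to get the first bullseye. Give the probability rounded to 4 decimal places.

0.0784

Y = number of darts to the first success; geometric, p = 0.04.
P(Y ≤ 2) = 1 − (1−p)^2 = 1 − 0.921600 = 0.078400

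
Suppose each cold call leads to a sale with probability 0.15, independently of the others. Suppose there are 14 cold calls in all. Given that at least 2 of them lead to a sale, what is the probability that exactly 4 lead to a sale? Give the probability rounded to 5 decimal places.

0.15508

X ~ Binomial(14, 0.15). Want P(X=4 | X≥2) = P(X=4) / P(X≥2).
P(X=4) = C(14,4)·0.15^4·0.85^10 = 0.0997673
P(X≥2) = 1 − 0.1027697 − 0.2539015 = 0.6433288
Ratio = 0.0997673 / 0.6433288 = 0.1550799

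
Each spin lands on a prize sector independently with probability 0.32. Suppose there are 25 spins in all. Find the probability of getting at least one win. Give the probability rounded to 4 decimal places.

0.9999

P(at least one) = 1 − P(none) = 1 − (1 − 0.32)^25
= 1 − 0.000065 = 0.999935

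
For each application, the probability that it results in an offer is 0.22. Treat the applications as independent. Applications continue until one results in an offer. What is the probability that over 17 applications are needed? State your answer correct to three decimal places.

Y = number of applications to the first success; geometric, p = 0.22.
P(Y > 17) = P(first 17 all fail) = (1−p)^17 = 0.01464

0.015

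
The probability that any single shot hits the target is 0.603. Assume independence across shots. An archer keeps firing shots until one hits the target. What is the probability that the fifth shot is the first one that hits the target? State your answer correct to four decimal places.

0.0150

Geometric (trials to first success), p = 0.603.
P(Y = 5) = (1−p)^4 · p = 0.024841 · 0.603 = 0.014979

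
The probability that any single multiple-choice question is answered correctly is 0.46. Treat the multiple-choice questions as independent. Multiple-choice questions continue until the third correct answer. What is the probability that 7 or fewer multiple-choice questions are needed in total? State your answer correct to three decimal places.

0.703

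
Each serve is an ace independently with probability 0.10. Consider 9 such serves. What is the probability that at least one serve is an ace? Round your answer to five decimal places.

0.61258

P(at least one) = 1 − P(none) = 1 − (1 − 0.10)^9
= 1 − 0.3874205 = 0.6125795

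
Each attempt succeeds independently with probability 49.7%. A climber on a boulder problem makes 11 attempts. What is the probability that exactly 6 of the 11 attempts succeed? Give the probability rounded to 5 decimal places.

0.22419

X ~ Binomial(n=11, p=0.497).
P(X=6) = C(11,6) · p^6 · (1−p)^5
= 462 · 0.015071 · 0.032199 = 0.2241921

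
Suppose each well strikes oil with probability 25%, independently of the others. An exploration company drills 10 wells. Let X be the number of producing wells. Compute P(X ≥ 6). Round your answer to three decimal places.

X ~ Binomial(10, 0.25); P(X ≥ 6) = Σ C(10,k) p^k (1−p)^(10−k) over k:
  k=6: C(10,6)·0.25^6·0.75^4 = 0.01622
  k=7: C(10,7)·0.25^7·0.75^3 = 0.00309
  k=8: C(10,8)·0.25^8·0.75^2 = 0.00039
  k=9: C(10,9)·0.25^9·0.75^1 = 0.00003
  k=10: C(10,10)·0.25^10·0.75^0 = 0.00000
Total = 0.01973

0.020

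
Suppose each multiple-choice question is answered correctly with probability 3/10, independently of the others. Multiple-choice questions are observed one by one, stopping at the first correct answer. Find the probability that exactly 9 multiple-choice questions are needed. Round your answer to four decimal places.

0.0173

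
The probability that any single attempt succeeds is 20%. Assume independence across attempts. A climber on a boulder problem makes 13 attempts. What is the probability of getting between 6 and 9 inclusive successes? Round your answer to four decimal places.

0.0300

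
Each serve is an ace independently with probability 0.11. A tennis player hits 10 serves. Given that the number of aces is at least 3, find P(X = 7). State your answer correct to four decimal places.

0.0002

X ~ Binomial(10, 0.11). Want P(X=7 | X≥3) = P(X=7) / P(X≥3).
P(X=7) = C(10,7)·0.11^7·0.89^3 = 0.000016
P(X≥3) = 1 − 0.311817 − 0.385392 − 0.214347 = 0.088443
Ratio = 0.000016 / 0.088443 = 0.000186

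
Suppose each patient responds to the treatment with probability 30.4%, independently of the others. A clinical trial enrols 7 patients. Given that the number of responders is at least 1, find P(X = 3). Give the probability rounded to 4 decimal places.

0.2506

X ~ Binomial(7, 0.304). Want P(X=3 | X≥1) = P(X=3) / P(X≥1).
P(X=3) = C(7,3)·0.304^3·0.696^4 = 0.230742
P(X≥1) = 1 − 0.079116 = 0.920884
Ratio = 0.230742 / 0.920884 = 0.250565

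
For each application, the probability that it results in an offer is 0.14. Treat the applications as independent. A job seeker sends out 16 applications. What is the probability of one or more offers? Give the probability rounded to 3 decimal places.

P(at least one) = 1 − P(none) = 1 − (1 − 0.14)^16
= 1 − 0.08953 = 0.91047

0.910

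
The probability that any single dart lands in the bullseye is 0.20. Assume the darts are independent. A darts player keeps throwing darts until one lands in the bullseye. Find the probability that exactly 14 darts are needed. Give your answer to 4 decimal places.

Geometric (trials to first success), p = 0.20.
P(Y = 14) = (1−p)^13 · p = 0.054976 · 0.20 = 0.010995

0.0110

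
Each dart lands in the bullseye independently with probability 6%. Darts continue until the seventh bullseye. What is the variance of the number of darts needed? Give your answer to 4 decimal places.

Y = total darts until the seventh success; negative binomial with r=7, p=0.06.
Var(Y) = r(1−p)/p² = 7·0.94 / 0.06² = 1827.777778

1827.7778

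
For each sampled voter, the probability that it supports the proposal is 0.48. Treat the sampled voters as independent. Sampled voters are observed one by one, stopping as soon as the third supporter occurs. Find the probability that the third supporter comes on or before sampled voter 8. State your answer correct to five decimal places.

0.82763

Finishing within 8 sampled voters ⇔ at least 3 successes in the first 8. With X ~ Binomial(8, 0.48), P(Y ≤ 8) = 1 − P(X ≤ 2).
  k=0: C(8,0)·0.48^0·0.52^8 = 0.0053460
  k=1: C(8,1)·0.48^1·0.52^7 = 0.0394780
  k=2: C(8,2)·0.48^2·0.52^6 = 0.1275442
1 − 0.1723681 = 0.8276319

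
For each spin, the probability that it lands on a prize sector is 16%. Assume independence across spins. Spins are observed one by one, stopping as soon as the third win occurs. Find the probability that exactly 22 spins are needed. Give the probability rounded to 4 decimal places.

0.0313

Y = trial on which the third success occurs; negative binomial, r=3, p=0.16.
P(Y=22) = C(21,2) · p^3 · (1−p)^19
= 210 · 0.004096 · 0.036417 = 0.031325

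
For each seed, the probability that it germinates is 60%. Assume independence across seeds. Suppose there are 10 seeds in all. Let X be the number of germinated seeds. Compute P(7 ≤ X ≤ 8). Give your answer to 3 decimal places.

X ~ Binomial(10, 0.60); P(7 ≤ X ≤ 8) = Σ C(10,k) p^k (1−p)^(10−k) over k:
  k=7: C(10,7)·0.60^7·0.40^3 = 0.21499
  k=8: C(10,8)·0.60^8·0.40^2 = 0.12093
Total = 0.33592

0.336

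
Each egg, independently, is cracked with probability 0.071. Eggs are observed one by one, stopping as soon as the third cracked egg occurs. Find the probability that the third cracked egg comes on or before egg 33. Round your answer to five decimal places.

0.41862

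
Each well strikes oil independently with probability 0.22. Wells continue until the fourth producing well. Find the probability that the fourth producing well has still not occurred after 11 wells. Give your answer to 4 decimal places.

Needing more than 11 wells ⇔ fewer than 4 successes in the first 11. With X ~ Binomial(11, 0.22), P(Y > 11) = P(X ≤ 3).
  k=0: C(11,0)·0.22^0·0.78^11 = 0.065019
  k=1: C(11,1)·0.22^1·0.78^10 = 0.201726
  k=2: C(11,2)·0.22^2·0.78^9 = 0.284485
  k=3: C(11,3)·0.22^3·0.78^8 = 0.240718
P(X ≤ 3) = 0.791948

0.7919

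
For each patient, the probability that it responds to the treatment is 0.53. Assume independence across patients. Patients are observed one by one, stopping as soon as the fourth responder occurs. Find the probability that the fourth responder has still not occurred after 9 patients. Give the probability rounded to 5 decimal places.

0.19851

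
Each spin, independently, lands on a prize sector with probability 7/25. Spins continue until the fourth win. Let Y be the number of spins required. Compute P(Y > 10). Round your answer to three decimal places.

Needing more than 10 spins ⇔ fewer than 4 successes in the first 10. With X ~ Binomial(10, 0.28), P(Y > 10) = P(X ≤ 3).
  k=0: C(10,0)·0.28^0·0.72^10 = 0.03744
  k=1: C(10,1)·0.28^1·0.72^9 = 0.14560
  k=2: C(10,2)·0.28^2·0.72^8 = 0.25479
  k=3: C(10,3)·0.28^3·0.72^7 = 0.26423
P(X ≤ 3) = 0.70206

0.702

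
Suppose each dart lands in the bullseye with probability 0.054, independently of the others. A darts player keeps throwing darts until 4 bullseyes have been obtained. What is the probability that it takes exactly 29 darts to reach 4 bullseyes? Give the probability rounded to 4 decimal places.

Y = trial on which the fourth success occurs; negative binomial, r=4, p=0.054.
P(Y=29) = C(28,3) · p^4 · (1−p)^25
= 3276 · 8.5031e-06 · 0.24962 = 0.006953

0.0070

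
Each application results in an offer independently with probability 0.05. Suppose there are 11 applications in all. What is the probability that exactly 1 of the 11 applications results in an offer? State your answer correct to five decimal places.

0.32931

X ~ Binomial(n=11, p=0.05).
P(X=1) = C(11,1) · p^1 · (1−p)^10
= 11 · 0.05 · 0.59874 = 0.3293053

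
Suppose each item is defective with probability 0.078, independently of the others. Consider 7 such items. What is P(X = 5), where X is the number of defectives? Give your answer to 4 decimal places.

X ~ Binomial(n=7, p=0.078).
P(X=5) = C(7,5) · p^5 · (1−p)^2
= 21 · 2.8872e-06 · 0.85008 = 0.000052

0.0001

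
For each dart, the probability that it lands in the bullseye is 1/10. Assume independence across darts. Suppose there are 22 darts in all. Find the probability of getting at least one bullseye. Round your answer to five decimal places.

0.90152

P(at least one) = 1 − P(none) = 1 − (1 − 0.10)^22
= 1 − 0.0984771 = 0.9015229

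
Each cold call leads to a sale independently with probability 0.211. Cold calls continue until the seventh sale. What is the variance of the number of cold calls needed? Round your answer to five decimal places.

124.05382

Y = total cold calls until the seventh success; negative binomial with r=7, p=0.211.
Var(Y) = r(1−p)/p² = 7·0.789 / 0.211² = 124.0538173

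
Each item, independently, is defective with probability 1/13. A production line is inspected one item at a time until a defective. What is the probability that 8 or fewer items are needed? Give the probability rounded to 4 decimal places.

Y = number of items to the first success; geometric, p = 0.076923.
P(Y ≤ 8) = 1 − (1−p)^8 = 1 − 0.527112 = 0.472888

0.4729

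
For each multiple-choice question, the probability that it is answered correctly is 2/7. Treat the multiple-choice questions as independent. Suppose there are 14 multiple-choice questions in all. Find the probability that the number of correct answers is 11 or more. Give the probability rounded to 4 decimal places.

0.0002

X ~ Binomial(14, 0.285714); P(X ≥ 11) = Σ C(14,k) p^k (1−p)^(14−k) over k:
  k=11: C(14,11)·0.285714^11·0.714286^3 = 0.000137
  k=12: C(14,12)·0.285714^12·0.714286^2 = 0.000014
  k=13: C(14,13)·0.285714^13·0.714286^1 = 0.000001
  k=14: C(14,14)·0.285714^14·0.714286^0 = 0.000000
Total = 0.000152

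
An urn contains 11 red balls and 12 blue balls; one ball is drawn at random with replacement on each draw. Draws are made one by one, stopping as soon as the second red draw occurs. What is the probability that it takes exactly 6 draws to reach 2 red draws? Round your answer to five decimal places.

0.08474

Y = trial on which the second success occurs; negative binomial, r=2, p=0.478261.
P(Y=6) = C(5,1) · p^2 · (1−p)^4
= 5 · 0.22873 · 0.074099 = 0.0847449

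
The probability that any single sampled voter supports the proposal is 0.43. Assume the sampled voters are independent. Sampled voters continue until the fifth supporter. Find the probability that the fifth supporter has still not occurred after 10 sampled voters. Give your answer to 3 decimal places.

0.556

Needing more than 10 sampled voters ⇔ fewer than 5 successes in the first 10. With X ~ Binomial(10, 0.43), P(Y > 10) = P(X ≤ 4).
  k=0: C(10,0)·0.43^0·0.57^10 = 0.00362
  k=1: C(10,1)·0.43^1·0.57^9 = 0.02731
  k=2: C(10,2)·0.43^2·0.57^8 = 0.09271
  k=3: C(10,3)·0.43^3·0.57^7 = 0.18651
  k=4: C(10,4)·0.43^4·0.57^6 = 0.24623
P(X ≤ 4) = 0.55639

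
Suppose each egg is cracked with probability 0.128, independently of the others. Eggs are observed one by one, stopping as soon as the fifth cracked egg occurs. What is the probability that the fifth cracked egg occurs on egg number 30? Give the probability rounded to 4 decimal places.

0.0266

Y = trial on which the fifth success occurs; negative binomial, r=5, p=0.128.
P(Y=30) = C(29,4) · p^5 · (1−p)^25
= 23751 · 3.436e-05 · 0.032577 = 0.026585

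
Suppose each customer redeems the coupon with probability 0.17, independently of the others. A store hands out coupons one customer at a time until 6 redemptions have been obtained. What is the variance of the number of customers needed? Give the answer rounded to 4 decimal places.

172.3183

Y = total customers until the sixth success; negative binomial with r=6, p=0.17.
Var(Y) = r(1−p)/p² = 6·0.83 / 0.17² = 172.318339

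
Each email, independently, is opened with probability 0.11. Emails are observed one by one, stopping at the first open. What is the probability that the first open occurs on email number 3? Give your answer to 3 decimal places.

0.087

Geometric (trials to first success), p = 0.11.
P(Y = 3) = (1−p)^2 · p = 0.7921 · 0.11 = 0.08713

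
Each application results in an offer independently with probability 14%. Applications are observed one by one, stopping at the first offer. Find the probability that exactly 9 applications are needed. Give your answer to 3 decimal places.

0.042

Geometric (trials to first success), p = 0.14.
P(Y = 9) = (1−p)^8 · p = 0.29922 · 0.14 = 0.04189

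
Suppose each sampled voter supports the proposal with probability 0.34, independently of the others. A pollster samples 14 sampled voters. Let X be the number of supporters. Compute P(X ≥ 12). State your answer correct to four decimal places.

X ~ Binomial(14, 0.34); P(X ≥ 12) = Σ C(14,k) p^k (1−p)^(14−k) over k:
  k=12: C(14,12)·0.34^12·0.66^2 = 0.000095
  k=13: C(14,13)·0.34^13·0.66^1 = 0.000007
  k=14: C(14,14)·0.34^14·0.66^0 = 0.000000
Total = 0.000102

0.0001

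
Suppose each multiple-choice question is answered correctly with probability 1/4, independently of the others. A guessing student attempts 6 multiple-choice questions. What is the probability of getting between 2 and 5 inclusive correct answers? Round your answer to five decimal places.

X ~ Binomial(6, 0.25); P(2 ≤ X ≤ 5) = Σ C(6,k) p^k (1−p)^(6−k) over k:
  k=2: C(6,2)·0.25^2·0.75^4 = 0.2966309
  k=3: C(6,3)·0.25^3·0.75^3 = 0.1318359
  k=4: C(6,4)·0.25^4·0.75^2 = 0.0329590
  k=5: C(6,5)·0.25^5·0.75^1 = 0.0043945
Total = 0.4658203

0.46582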